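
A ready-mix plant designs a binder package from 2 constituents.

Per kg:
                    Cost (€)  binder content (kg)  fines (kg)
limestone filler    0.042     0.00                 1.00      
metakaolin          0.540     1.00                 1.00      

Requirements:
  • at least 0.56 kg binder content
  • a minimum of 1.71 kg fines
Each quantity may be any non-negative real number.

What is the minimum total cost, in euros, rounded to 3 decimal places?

€0.351

Set it up as a linear program. Let x1 = kg of limestone filler, x2 = kg of metakaolin.
Minimize 0.042x1 + 0.54x2 subject to:
  1x2 ≥ 0.56   (binder content)
  1x1 + 1x2 ≥ 1.71   (fines)
  x1, x2 ≥ 0.
Both inputs are positive at the optimum. Binding constraints: binder content and fines.
Optimal quantities: limestone filler = 1.15 kg, metakaolin = 0.56 kg.
Total cost: 0.042·1.15 + 0.54·0.56 = 0.35070.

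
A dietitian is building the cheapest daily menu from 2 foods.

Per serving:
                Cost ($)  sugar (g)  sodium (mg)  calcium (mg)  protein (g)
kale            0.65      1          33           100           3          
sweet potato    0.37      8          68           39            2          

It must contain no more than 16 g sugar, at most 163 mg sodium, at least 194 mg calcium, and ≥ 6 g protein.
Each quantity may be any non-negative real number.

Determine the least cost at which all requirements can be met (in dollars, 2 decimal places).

Let x1 = servings of kale, x2 = servings of sweet potato.
Minimise 0.65x1 + 0.37x2 subject to:
  1x1 + 8x2 ≤ 16   (sugar)
  33x1 + 68x2 ≤ 163   (sodium)
  100x1 + 39x2 ≥ 194   (calcium)
  3x1 + 2x2 ≥ 6   (protein)
  x1, x2 ≥ 0.
Both inputs are positive at the optimum. The calcium and protein requirements are met with equality.
So kale = 1.855 servings, sweet potato = 0.2169 servings.
Objective = 0.65·1.855 + 0.37·0.2169 = 1.2860.

$1.29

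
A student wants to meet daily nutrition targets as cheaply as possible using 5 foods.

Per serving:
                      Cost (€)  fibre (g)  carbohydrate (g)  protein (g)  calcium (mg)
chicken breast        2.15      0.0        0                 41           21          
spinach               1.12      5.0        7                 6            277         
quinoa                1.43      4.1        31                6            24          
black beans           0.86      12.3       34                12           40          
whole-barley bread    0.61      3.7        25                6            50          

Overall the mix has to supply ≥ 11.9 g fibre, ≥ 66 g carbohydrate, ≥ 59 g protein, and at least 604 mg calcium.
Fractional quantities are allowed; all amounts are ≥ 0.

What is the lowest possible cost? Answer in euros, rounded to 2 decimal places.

Let x1 = servings of chicken breast, x2 = servings of spinach, x3 = servings of quinoa, x4 = servings of black beans, x5 = servings of whole-barley bread.
Minimise 2.15x1 + 1.12x2 + 1.43x3 + 0.86x4 + 0.61x5 subject to:
  5x2 + 4.1x3 + 12.3x4 + 3.7x5 ≥ 11.9   (fibre)
  7x2 + 31x3 + 34x4 + 25x5 ≥ 66   (carbohydrate)
  41x1 + 6x2 + 6x3 + 12x4 + 6x5 ≥ 59   (protein)
  21x1 + 277x2 + 24x3 + 40x4 + 50x5 ≥ 604   (calcium)
  x1, x2, x3, x4, x5 ≥ 0.
At the optimum only chicken breast, spinach, black beans are positive (quinoa, whole-barley bread = 0). Binding constraints: carbohydrate, protein, calcium.
Solving gives x1 = 0.707, x2 = 1.903, x4 = 1.549.
Hence cost = 2.15·0.707 + 1.12·1.903 + 0.86·1.549 = €4.9836.

€4.98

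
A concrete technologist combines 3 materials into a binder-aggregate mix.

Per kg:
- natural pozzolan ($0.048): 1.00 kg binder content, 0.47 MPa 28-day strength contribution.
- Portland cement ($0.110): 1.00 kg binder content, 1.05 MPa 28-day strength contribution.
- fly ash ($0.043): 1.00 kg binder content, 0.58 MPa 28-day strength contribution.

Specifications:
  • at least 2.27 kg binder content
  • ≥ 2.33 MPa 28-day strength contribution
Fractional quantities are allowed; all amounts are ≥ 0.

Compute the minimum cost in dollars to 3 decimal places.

This is a linear program. Let x1 = kg of natural pozzolan, x2 = kg of Portland cement, x3 = kg of fly ash.
Minimise 0.048x1 + 0.11x2 + 0.043x3 s.t.:
  1x1 + 1x2 + 1x3 ≥ 2.27   (binder content)
  0.47x1 + 1.05x2 + 0.58x3 ≥ 2.33   (28-day strength contribution)
  x1, x2, x3 ≥ 0.
At the optimum only fly ash is positive (natural pozzolan, Portland cement = 0). There the 28-day strength contribution constraint is tight.
Solving gives x3 = 4.017.
Cost = 0.043·4.017 = 0.17273.

$0.173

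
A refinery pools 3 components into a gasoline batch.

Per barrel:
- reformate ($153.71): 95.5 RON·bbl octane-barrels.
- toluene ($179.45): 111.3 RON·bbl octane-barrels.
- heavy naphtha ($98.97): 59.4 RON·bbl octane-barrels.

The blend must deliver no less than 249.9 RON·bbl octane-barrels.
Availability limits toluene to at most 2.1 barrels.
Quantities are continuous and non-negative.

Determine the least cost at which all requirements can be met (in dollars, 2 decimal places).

$402.22

Let x1 = barrels of reformate, x2 = barrels of toluene, x3 = barrels of heavy naphtha.
min 153.71x1 + 179.45x2 + 98.97x3 with:
  95.5x1 + 111.3x2 + 59.4x3 ≥ 249.9   (octane-barrels)
  x2 ≤ 2.1
  x1, x2, x3 ≥ 0.
The cheapest feasible vertex uses only reformate; toluene, heavy naphtha are not used. The octane-barrels requirement is met with equality.
So reformate = 2.61675 barrels.
Total cost: 153.71·2.61675 = 402.2206.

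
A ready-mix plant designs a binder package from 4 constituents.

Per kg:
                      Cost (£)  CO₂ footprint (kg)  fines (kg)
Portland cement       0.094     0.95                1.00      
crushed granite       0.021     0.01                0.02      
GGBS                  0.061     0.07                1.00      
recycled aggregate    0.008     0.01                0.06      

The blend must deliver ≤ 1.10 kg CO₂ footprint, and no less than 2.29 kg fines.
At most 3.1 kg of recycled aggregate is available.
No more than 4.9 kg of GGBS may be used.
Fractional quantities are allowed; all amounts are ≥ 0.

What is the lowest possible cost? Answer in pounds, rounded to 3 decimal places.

Set it up as a linear program. Let x1 = kg of Portland cement, x2 = kg of crushed granite, x3 = kg of GGBS, x4 = kg of recycled aggregate.
min 0.094x1 + 0.021x2 + 0.061x3 + 0.008x4 with:
  0.95x1 + 0.01x2 + 0.07x3 + 0.01x4 ≤ 1.1   (CO₂ footprint)
  1x1 + 0.02x2 + 1x3 + 0.06x4 ≥ 2.29   (fines)
  x4 ≤ 3.1
  x3 ≤ 4.9
  x1, x2, x3, x4 ≥ 0.
The optimal basis is {GGBS}; Portland cement, crushed granite, recycled aggregate drop out. The fines requirement is met with equality.
That vertex is x3 = 2.29.
Cost = 0.061·2.29 = 0.13969.

£0.140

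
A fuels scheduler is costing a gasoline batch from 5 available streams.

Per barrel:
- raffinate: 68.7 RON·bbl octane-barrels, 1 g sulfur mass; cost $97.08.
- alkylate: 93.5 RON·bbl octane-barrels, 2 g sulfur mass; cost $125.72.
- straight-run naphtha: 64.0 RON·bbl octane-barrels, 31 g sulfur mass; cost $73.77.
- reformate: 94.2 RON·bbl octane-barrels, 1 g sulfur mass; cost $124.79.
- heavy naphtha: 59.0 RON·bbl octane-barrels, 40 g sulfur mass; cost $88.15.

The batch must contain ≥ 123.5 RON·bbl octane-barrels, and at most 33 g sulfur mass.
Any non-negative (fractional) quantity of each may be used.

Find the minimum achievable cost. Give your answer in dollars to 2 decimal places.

Let x1 = barrels of raffinate, x2 = barrels of alkylate, x3 = barrels of straight-run naphtha, x4 = barrels of reformate, x5 = barrels of heavy naphtha.
Minimise 97.08x1 + 125.72x2 + 73.77x3 + 124.79x4 + 88.15x5 with:
  68.7x1 + 93.5x2 + 64x3 + 94.2x4 + 59x5 ≥ 123.5   (octane-barrels)
  1x1 + 2x2 + 31x3 + 1x4 + 40x5 ≤ 33   (sulfur mass)
  x1, x2, x3, x4, x5 ≥ 0.
The optimal basis is {straight-run naphtha, reformate}; raffinate, alkylate, heavy naphtha drop out. Binding constraints: octane-barrels and sulfur mass.
Optimal quantities: straight-run naphtha = 1.045 barrels, reformate = 0.601 barrels.
Total cost: 73.77·1.045 + 124.79·0.601 = 152.0884.

$152.09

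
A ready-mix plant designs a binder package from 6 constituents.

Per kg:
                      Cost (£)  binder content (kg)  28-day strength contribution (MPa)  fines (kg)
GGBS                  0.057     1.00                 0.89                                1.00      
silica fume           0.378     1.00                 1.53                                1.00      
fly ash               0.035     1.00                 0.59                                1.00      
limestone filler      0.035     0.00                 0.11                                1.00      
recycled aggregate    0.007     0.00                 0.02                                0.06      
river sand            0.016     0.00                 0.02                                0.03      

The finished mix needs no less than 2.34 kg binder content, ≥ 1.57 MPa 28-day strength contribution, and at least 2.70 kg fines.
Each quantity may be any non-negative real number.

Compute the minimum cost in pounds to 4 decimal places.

£0.0945

Let x1 = kg of GGBS, x2 = kg of silica fume, x3 = kg of fly ash, x4 = kg of limestone filler, x5 = kg of recycled aggregate, x6 = kg of river sand.
min 0.057x1 + 0.378x2 + 0.035x3 + 0.035x4 + 0.007x5 + 0.016x6 with:
  1x1 + 1x2 + 1x3 ≥ 2.34   (binder content)
  0.89x1 + 1.53x2 + 0.59x3 + 0.11x4 + 0.02x5 + 0.02x6 ≥ 1.57   (28-day strength contribution)
  1x1 + 1x2 + 1x3 + 1x4 + 0.06x5 + 0.03x6 ≥ 2.7   (fines)
  x1, x2, x3, x4, x5, x6 ≥ 0.
The optimal basis is {fly ash, limestone filler}; GGBS, silica fume, recycled aggregate, river sand drop out. The 28-day strength contribution and fines requirements are met with equality.
So fly ash = 2.652 kg, limestone filler = 0.04792 kg.
Objective = 0.035·2.652 + 0.035·0.04792 = 0.094497.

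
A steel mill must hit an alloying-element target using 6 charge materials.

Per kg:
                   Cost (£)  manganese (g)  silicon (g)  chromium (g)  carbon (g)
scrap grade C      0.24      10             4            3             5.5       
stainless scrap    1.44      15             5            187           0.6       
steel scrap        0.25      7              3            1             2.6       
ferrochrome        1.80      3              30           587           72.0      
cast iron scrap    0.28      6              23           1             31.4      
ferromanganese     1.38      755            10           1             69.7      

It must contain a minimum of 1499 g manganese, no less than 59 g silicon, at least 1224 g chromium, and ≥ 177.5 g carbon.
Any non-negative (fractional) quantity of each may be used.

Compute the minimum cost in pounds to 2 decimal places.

This is a linear program. Let x1 = kg of scrap grade C, x2 = kg of stainless scrap, x3 = kg of steel scrap, x4 = kg of ferrochrome, x5 = kg of cast iron scrap, x6 = kg of ferromanganese.
min 0.24x1 + 1.44x2 + 0.25x3 + 1.8x4 + 0.28x5 + 1.38x6 s.t.:
  10x1 + 15x2 + 7x3 + 3x4 + 6x5 + 755x6 ≥ 1499   (manganese)
  4x1 + 5x2 + 3x3 + 30x4 + 23x5 + 10x6 ≥ 59   (silicon)
  3x1 + 187x2 + 1x3 + 587x4 + 1x5 + 1x6 ≥ 1224   (chromium)
  5.5x1 + 0.6x2 + 2.6x3 + 72x4 + 31.4x5 + 69.7x6 ≥ 177.5   (carbon)
  x1, x2, x3, x4, x5, x6 ≥ 0.
The optimal basis is {ferrochrome, ferromanganese}; scrap grade C, stainless scrap, steel scrap, cast iron scrap drop out. There the manganese and chromium constraints are tight.
Solving gives x4 = 2.082, x6 = 1.977.
Objective = 1.8·2.082 + 1.38·1.977 = 6.4759.

£6.48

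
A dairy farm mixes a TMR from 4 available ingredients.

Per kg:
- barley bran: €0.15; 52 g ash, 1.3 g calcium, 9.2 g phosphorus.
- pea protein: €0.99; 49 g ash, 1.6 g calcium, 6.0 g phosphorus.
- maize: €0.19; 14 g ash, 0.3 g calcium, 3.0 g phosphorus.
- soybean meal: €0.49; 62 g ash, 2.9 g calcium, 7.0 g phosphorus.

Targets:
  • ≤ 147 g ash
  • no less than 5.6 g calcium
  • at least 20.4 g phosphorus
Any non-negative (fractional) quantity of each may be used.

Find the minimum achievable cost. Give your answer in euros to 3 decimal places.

This is a linear program. Let x1 = kg of barley bran, x2 = kg of pea protein, x3 = kg of maize, x4 = kg of soybean meal.
Minimize 0.15x1 + 0.99x2 + 0.19x3 + 0.49x4 s.t.:
  52x1 + 49x2 + 14x3 + 62x4 ≤ 147   (ash)
  1.3x1 + 1.6x2 + 0.3x3 + 2.9x4 ≥ 5.6   (calcium)
  9.2x1 + 6x2 + 3x3 + 7x4 ≥ 20.4   (phosphorus)
  x1, x2, x3, x4 ≥ 0.
At the optimum only barley bran, maize, soybean meal are positive (pea protein = 0). Binding constraints: ash, calcium, phosphorus.
Solving gives x1 = 1.083, x3 = 0.1386, x4 = 1.431.
Total cost: 0.15·1.083 + 0.19·0.1386 + 0.49·1.431 = 0.88997.

€0.890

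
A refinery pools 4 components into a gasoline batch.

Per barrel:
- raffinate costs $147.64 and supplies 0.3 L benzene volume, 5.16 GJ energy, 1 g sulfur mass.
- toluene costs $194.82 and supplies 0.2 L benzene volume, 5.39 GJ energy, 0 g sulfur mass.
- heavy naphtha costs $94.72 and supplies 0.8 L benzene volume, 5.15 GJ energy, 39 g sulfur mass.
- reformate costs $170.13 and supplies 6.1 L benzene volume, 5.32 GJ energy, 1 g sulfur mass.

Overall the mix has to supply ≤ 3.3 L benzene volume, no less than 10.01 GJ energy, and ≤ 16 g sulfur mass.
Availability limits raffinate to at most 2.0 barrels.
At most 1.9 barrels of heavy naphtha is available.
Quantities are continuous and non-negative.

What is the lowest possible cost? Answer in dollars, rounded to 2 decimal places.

Let x1 = barrels of raffinate, x2 = barrels of toluene, x3 = barrels of heavy naphtha, x4 = barrels of reformate.
Minimize 147.64x1 + 194.82x2 + 94.72x3 + 170.13x4 s.t.:
  0.3x1 + 0.2x2 + 0.8x3 + 6.1x4 ≤ 3.3   (benzene volume)
  5.16x1 + 5.39x2 + 5.15x3 + 5.32x4 ≥ 10.01   (energy)
  1x1 + 39x3 + 1x4 ≤ 16   (sulfur mass)
  x1 ≤ 2
  x3 ≤ 1.9
  x1, x2, x3, x4 ≥ 0.
The cheapest feasible vertex uses only raffinate, heavy naphtha; toluene, reformate are not used. Binding constraints: energy and sulfur mass.
Solving gives x1 = 1.5707, x3 = 0.36998.
Cost = 147.64·1.5707 + 94.72·0.36998 = 266.9427.

$266.94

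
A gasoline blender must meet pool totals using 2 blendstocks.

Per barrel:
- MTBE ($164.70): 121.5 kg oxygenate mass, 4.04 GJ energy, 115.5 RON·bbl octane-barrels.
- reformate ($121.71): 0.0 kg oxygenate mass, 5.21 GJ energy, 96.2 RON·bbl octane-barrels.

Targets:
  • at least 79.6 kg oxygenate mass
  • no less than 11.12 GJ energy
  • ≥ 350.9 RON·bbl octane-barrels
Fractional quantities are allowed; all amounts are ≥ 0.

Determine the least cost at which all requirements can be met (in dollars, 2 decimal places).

$456.12

Let x1 = barrels of MTBE, x2 = barrels of reformate.
Minimise 164.7x1 + 121.71x2 s.t.:
  121.5x1 ≥ 79.6   (oxygenate mass)
  4.04x1 + 5.21x2 ≥ 11.12   (energy)
  115.5x1 + 96.2x2 ≥ 350.9   (octane-barrels)
  x1, x2 ≥ 0.
Both inputs are positive at the optimum. Binding constraints: oxygenate mass and octane-barrels.
Optimal quantities: MTBE = 0.655144 barrels, reformate = 2.86103 barrels.
Total cost: 164.7·0.655144 + 121.71·2.86103 = 456.1182.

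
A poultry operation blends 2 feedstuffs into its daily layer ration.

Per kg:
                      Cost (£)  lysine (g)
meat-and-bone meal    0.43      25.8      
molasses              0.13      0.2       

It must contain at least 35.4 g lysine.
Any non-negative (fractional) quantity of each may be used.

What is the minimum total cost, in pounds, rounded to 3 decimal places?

£0.590

Set it up as a linear program. Let x1 = kg of meat-and-bone meal, x2 = kg of molasses.
min 0.43x1 + 0.13x2 with:
  25.8x1 + 0.2x2 ≥ 35.4   (lysine)
  x1, x2 ≥ 0.
The cheapest feasible vertex uses only meat-and-bone meal; molasses is not used. The lysine requirement is met with equality.
So meat-and-bone meal = 1.372 kg.
Cost = 0.43·1.372 = 0.58996.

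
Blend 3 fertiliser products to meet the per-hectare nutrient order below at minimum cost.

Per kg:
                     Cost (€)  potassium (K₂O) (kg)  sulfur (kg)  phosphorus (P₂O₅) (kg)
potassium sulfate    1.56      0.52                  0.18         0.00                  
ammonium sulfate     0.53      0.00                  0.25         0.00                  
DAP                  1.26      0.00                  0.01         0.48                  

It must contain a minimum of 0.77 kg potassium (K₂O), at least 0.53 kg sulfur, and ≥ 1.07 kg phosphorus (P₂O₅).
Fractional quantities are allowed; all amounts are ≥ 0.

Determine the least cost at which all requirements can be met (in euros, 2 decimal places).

Let x1 = kg of potassium sulfate, x2 = kg of ammonium sulfate, x3 = kg of DAP.
Minimize 1.56x1 + 0.53x2 + 1.26x3 with:
  0.52x1 ≥ 0.77   (potassium (K₂O))
  0.18x1 + 0.25x2 + 0.01x3 ≥ 0.53   (sulfur)
  0.48x3 ≥ 1.07   (phosphorus (P₂O₅))
  x1, x2, x3 ≥ 0.
All 3 inputs are positive at the optimum. There the potassium (K₂O), sulfur, phosphorus (P₂O₅) constraints are tight.
Solving gives x1 = 1.481, x2 = 0.9647, x3 = 2.229.
Objective = 1.56·1.481 + 0.53·0.9647 + 1.26·2.229 = 5.6302.

€5.63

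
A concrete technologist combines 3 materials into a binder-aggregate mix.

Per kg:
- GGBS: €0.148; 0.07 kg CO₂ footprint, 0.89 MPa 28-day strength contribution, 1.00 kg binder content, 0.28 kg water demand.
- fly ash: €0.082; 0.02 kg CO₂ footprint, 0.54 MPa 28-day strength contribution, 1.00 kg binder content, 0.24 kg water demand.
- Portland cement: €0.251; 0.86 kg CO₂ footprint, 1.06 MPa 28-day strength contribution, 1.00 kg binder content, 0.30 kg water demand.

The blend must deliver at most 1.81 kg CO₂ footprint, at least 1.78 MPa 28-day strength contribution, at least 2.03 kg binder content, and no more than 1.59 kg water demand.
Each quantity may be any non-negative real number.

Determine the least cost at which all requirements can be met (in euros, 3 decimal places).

€0.270

Let x1 = kg of GGBS, x2 = kg of fly ash, x3 = kg of Portland cement.
Minimize 0.148x1 + 0.082x2 + 0.251x3 s.t.:
  0.07x1 + 0.02x2 + 0.86x3 ≤ 1.81   (CO₂ footprint)
  0.89x1 + 0.54x2 + 1.06x3 ≥ 1.78   (28-day strength contribution)
  1x1 + 1x2 + 1x3 ≥ 2.03   (binder content)
  0.28x1 + 0.24x2 + 0.3x3 ≤ 1.59   (water demand)
  x1, x2, x3 ≥ 0.
The cheapest feasible vertex uses only fly ash; GGBS, Portland cement are not used. There the 28-day strength contribution constraint is tight.
That vertex is x2 = 3.296.
Objective = 0.082·3.296 = 0.27027.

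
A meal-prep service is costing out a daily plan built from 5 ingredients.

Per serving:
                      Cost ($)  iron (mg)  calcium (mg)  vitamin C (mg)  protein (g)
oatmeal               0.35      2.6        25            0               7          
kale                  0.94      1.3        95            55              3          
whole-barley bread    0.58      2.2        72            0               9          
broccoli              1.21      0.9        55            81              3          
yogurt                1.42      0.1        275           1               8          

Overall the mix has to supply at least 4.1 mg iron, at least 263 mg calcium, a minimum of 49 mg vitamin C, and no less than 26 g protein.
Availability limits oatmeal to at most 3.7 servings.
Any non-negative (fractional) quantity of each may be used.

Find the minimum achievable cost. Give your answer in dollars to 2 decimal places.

Set it up as a linear program. Let x1 = servings of oatmeal, x2 = servings of kale, x3 = servings of whole-barley bread, x4 = servings of broccoli, x5 = servings of yogurt.
Minimise 0.35x1 + 0.94x2 + 0.58x3 + 1.21x4 + 1.42x5 with:
  2.6x1 + 1.3x2 + 2.2x3 + 0.9x4 + 0.1x5 ≥ 4.1   (iron)
  25x1 + 95x2 + 72x3 + 55x4 + 275x5 ≥ 263   (calcium)
  55x2 + 81x4 + 1x5 ≥ 49   (vitamin C)
  7x1 + 3x2 + 9x3 + 3x4 + 8x5 ≥ 26   (protein)
  x1 ≤ 3.7
  x1, x2, x3, x4, x5 ≥ 0.
At the optimum only oatmeal, kale, whole-barley bread are positive (broccoli, yogurt = 0). The calcium, vitamin C, protein requirements are met with equality.
Optimal quantities: oatmeal = 0.2663 servings, kale = 0.8909 servings, whole-barley bread = 2.385 servings.
Total cost: 0.35·0.2663 + 0.94·0.8909 + 0.58·2.385 = 2.3140.

$2.31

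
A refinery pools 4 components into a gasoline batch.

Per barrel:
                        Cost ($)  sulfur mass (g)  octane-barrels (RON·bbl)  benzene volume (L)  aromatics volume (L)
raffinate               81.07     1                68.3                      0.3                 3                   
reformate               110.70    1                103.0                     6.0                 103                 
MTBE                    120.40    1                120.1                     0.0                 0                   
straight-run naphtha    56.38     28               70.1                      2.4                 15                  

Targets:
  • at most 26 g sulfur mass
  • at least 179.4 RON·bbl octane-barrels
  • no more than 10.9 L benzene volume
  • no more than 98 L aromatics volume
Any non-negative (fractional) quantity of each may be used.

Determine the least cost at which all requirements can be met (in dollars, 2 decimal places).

$167.43

This is a linear program. Let x1 = barrels of raffinate, x2 = barrels of reformate, x3 = barrels of MTBE, x4 = barrels of straight-run naphtha.
Minimise 81.07x1 + 110.7x2 + 120.4x3 + 56.38x4 subject to:
  1x1 + 1x2 + 1x3 + 28x4 ≤ 26   (sulfur mass)
  68.3x1 + 103x2 + 120.1x3 + 70.1x4 ≥ 179.4   (octane-barrels)
  0.3x1 + 6x2 + 2.4x4 ≤ 10.9   (benzene volume)
  3x1 + 103x2 + 15x4 ≤ 98   (aromatics volume)
  x1, x2, x3, x4 ≥ 0.
The optimal basis is {MTBE, straight-run naphtha}; raffinate, reformate drop out. There the sulfur mass and octane-barrels constraints are tight.
Solving gives x3 = 0.972, x4 = 0.8939.
Hence cost = 120.4·0.972 + 56.38·0.8939 = $167.4269.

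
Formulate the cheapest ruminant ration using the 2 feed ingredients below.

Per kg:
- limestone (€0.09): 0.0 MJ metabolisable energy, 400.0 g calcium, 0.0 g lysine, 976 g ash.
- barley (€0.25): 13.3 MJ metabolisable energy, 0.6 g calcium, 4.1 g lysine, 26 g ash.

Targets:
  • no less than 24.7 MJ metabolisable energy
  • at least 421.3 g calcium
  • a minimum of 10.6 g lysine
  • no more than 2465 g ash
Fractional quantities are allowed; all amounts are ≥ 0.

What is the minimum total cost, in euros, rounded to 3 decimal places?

Let x1 = kg of limestone, x2 = kg of barley.
Minimise 0.09x1 + 0.25x2 s.t.:
  13.3x2 ≥ 24.7   (metabolisable energy)
  400x1 + 0.6x2 ≥ 421.3   (calcium)
  4.1x2 ≥ 10.6   (lysine)
  976x1 + 26x2 ≤ 2465   (ash)
  x1, x2 ≥ 0.
Both inputs are positive at the optimum. Binding constraints: calcium and lysine.
So limestone = 1.049 kg, barley = 2.585 kg.
Hence cost = 0.09·1.049 + 0.25·2.585 = €0.74066.

€0.741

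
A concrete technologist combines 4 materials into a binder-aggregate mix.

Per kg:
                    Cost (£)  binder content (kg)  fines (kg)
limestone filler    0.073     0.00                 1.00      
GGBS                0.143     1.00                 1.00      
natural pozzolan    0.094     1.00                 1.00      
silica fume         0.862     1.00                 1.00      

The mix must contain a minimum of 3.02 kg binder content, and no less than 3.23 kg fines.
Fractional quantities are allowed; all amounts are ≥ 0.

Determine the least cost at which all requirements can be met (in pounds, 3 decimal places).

£0.299

Let x1 = kg of limestone filler, x2 = kg of GGBS, x3 = kg of natural pozzolan, x4 = kg of silica fume.
Minimize 0.073x1 + 0.143x2 + 0.094x3 + 0.862x4 subject to:
  1x2 + 1x3 + 1x4 ≥ 3.02   (binder content)
  1x1 + 1x2 + 1x3 + 1x4 ≥ 3.23   (fines)
  x1, x2, x3, x4 ≥ 0.
At the optimum only limestone filler, natural pozzolan are positive (GGBS, silica fume = 0). Binding constraints: binder content and fines.
Optimal quantities: limestone filler = 0.21 kg, natural pozzolan = 3.02 kg.
Objective = 0.073·0.21 + 0.094·3.02 = 0.29921.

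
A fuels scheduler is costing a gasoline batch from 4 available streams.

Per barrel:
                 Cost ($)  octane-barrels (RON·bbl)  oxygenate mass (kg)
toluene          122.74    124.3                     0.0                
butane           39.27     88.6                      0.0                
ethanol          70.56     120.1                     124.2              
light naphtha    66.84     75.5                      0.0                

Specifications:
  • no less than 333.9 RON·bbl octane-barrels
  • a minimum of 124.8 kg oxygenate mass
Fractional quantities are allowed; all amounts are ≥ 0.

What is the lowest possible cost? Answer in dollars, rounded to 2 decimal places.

$165.41

Treat it as an LP. Let x1 = barrels of toluene, x2 = barrels of butane, x3 = barrels of ethanol, x4 = barrels of light naphtha.
Minimize 122.74x1 + 39.27x2 + 70.56x3 + 66.84x4 with:
  124.3x1 + 88.6x2 + 120.1x3 + 75.5x4 ≥ 333.9   (octane-barrels)
  124.2x3 ≥ 124.8   (oxygenate mass)
  x1, x2, x3, x4 ≥ 0.
At the optimum only butane, ethanol are positive (toluene, light naphtha = 0). The octane-barrels and oxygenate mass requirements are met with equality.
So butane = 2.40654 barrels, ethanol = 1.00483 barrels.
Hence cost = 39.27·2.40654 + 70.56·1.00483 = $165.4056.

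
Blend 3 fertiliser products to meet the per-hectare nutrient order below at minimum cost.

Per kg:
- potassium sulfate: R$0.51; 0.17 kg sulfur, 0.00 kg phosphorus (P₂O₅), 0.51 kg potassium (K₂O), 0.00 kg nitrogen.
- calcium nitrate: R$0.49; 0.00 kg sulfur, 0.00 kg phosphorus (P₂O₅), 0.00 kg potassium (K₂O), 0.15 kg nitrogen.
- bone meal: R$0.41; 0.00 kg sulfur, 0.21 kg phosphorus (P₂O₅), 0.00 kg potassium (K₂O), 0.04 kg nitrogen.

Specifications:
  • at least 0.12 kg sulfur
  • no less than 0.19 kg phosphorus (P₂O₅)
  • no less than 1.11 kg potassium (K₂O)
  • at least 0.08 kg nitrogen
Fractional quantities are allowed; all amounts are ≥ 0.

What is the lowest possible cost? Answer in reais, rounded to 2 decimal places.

R$1.62

Let x1 = kg of potassium sulfate, x2 = kg of calcium nitrate, x3 = kg of bone meal.
min 0.51x1 + 0.49x2 + 0.41x3 s.t.:
  0.17x1 ≥ 0.12   (sulfur)
  0.21x3 ≥ 0.19   (phosphorus (P₂O₅))
  0.51x1 ≥ 1.11   (potassium (K₂O))
  0.15x2 + 0.04x3 ≥ 0.08   (nitrogen)
  x1, x2, x3 ≥ 0.
The optimal mix uses every input. Binding constraints: phosphorus (P₂O₅), potassium (K₂O), nitrogen.
So potassium sulfate = 2.176 kg, calcium nitrate = 0.2921 kg, bone meal = 0.9048 kg.
Objective = 0.51·2.176 + 0.49·0.2921 + 0.41·0.9048 = 1.6239.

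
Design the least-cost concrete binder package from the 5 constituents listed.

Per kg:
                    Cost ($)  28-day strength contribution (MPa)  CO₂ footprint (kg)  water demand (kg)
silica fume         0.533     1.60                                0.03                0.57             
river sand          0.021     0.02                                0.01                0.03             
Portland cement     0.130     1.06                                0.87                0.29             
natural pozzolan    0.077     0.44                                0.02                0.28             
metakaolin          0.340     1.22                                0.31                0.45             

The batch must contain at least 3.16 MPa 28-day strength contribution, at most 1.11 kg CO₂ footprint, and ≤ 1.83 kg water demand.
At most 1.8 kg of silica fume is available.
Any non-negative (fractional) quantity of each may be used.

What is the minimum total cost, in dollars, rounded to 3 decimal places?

This is a linear program. Let x1 = kg of silica fume, x2 = kg of river sand, x3 = kg of Portland cement, x4 = kg of natural pozzolan, x5 = kg of metakaolin.
Minimise 0.533x1 + 0.021x2 + 0.13x3 + 0.077x4 + 0.34x5 s.t.:
  1.6x1 + 0.02x2 + 1.06x3 + 0.44x4 + 1.22x5 ≥ 3.16   (28-day strength contribution)
  0.03x1 + 0.01x2 + 0.87x3 + 0.02x4 + 0.31x5 ≤ 1.11   (CO₂ footprint)
  0.57x1 + 0.03x2 + 0.29x3 + 0.28x4 + 0.45x5 ≤ 1.83   (water demand)
  x1 ≤ 1.8
  x1, x2, x3, x4, x5 ≥ 0.
The cheapest feasible vertex uses only Portland cement, natural pozzolan; silica fume, river sand, metakaolin are not used. There the 28-day strength contribution and CO₂ footprint constraints are tight.
That vertex is x3 = 1.176, x4 = 4.349.
Objective = 0.13·1.176 + 0.077·4.349 = 0.48775.

$0.488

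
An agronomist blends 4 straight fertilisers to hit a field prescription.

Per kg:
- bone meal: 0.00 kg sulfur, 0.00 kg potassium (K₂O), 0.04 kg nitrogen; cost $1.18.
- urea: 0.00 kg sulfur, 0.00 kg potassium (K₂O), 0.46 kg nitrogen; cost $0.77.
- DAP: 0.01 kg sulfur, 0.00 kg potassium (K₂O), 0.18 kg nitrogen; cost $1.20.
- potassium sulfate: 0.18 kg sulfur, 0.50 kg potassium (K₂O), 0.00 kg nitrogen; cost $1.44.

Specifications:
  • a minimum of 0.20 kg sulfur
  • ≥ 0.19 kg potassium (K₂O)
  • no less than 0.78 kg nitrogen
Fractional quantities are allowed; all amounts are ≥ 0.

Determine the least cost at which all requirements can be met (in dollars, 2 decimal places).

$2.91

Set it up as a linear program. Let x1 = kg of bone meal, x2 = kg of urea, x3 = kg of DAP, x4 = kg of potassium sulfate.
min 1.18x1 + 0.77x2 + 1.2x3 + 1.44x4 subject to:
  0.01x3 + 0.18x4 ≥ 0.2   (sulfur)
  0.5x4 ≥ 0.19   (potassium (K₂O))
  0.04x1 + 0.46x2 + 0.18x3 ≥ 0.78   (nitrogen)
  x1, x2, x3, x4 ≥ 0.
The cheapest feasible vertex uses only urea, potassium sulfate; bone meal, DAP are not used. There the sulfur and nitrogen constraints are tight.
So urea = 1.696 kg, potassium sulfate = 1.111 kg.
Objective = 0.77·1.696 + 1.44·1.111 = 2.9058.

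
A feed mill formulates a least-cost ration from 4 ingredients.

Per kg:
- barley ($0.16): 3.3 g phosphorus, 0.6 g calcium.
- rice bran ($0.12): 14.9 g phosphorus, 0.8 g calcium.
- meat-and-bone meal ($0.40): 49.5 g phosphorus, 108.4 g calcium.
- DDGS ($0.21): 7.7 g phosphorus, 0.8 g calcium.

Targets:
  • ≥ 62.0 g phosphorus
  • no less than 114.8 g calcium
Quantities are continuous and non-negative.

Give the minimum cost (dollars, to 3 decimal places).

$0.501

Let x1 = kg of barley, x2 = kg of rice bran, x3 = kg of meat-and-bone meal, x4 = kg of DDGS.
min 0.16x1 + 0.12x2 + 0.4x3 + 0.21x4 with:
  3.3x1 + 14.9x2 + 49.5x3 + 7.7x4 ≥ 62   (phosphorus)
  0.6x1 + 0.8x2 + 108.4x3 + 0.8x4 ≥ 114.8   (calcium)
  x1, x2, x3, x4 ≥ 0.
The optimal basis is {rice bran, meat-and-bone meal}; barley, DDGS drop out. There the phosphorus and calcium constraints are tight.
So rice bran = 0.6589 kg, meat-and-bone meal = 1.054 kg.
Hence cost = 0.12·0.6589 + 0.4·1.054 = $0.50067.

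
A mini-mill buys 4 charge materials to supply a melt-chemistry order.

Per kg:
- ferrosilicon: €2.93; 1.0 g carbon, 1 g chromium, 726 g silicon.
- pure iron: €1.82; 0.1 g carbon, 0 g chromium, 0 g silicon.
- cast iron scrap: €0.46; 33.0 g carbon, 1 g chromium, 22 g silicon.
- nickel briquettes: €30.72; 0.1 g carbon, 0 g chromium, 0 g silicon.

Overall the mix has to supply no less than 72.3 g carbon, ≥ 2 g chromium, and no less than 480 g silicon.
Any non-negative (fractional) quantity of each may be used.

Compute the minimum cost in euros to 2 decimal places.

This is a linear program. Let x1 = kg of ferrosilicon, x2 = kg of pure iron, x3 = kg of cast iron scrap, x4 = kg of nickel briquettes.
Minimise 2.93x1 + 1.82x2 + 0.46x3 + 30.72x4 with:
  1x1 + 0.1x2 + 33x3 + 0.1x4 ≥ 72.3   (carbon)
  1x1 + 1x3 ≥ 2   (chromium)
  726x1 + 22x3 ≥ 480   (silicon)
  x1, x2, x3, x4 ≥ 0.
At the optimum only ferrosilicon, cast iron scrap are positive (pure iron, nickel briquettes = 0). Binding constraints: carbon and silicon.
Solving gives x1 = 0.5953, x3 = 2.173.
Total cost: 2.93·0.5953 + 0.46·2.173 = 2.7438.

€2.74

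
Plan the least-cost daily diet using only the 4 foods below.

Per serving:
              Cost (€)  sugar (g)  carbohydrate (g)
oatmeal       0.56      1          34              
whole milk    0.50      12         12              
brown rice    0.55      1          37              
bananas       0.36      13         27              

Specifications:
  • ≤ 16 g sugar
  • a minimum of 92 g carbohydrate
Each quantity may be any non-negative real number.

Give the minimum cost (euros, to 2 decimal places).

Let x1 = servings of oatmeal, x2 = servings of whole milk, x3 = servings of brown rice, x4 = servings of bananas.
min 0.56x1 + 0.5x2 + 0.55x3 + 0.36x4 s.t.:
  1x1 + 12x2 + 1x3 + 13x4 ≤ 16   (sugar)
  34x1 + 12x2 + 37x3 + 27x4 ≥ 92   (carbohydrate)
  x1, x2, x3, x4 ≥ 0.
The minimum-cost mix takes nothing from oatmeal, whole milk — only brown rice, bananas. The sugar and carbohydrate requirements are met with equality.
That vertex is x3 = 1.683, x4 = 1.101.
Cost = 0.55·1.683 + 0.36·1.101 = 1.3220.

€1.32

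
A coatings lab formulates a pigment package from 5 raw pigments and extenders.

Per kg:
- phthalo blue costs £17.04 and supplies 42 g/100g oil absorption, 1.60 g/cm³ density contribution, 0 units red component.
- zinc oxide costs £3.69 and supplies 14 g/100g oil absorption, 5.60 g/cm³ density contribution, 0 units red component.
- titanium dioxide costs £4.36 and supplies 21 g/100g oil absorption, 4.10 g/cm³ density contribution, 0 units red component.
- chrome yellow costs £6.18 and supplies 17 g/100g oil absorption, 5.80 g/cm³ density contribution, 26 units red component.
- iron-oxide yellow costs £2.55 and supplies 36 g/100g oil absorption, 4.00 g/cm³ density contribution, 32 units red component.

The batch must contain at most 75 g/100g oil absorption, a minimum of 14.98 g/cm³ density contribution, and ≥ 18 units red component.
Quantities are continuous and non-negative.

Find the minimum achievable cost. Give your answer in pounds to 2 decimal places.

£9.75

Treat it as an LP. Let x1 = kg of phthalo blue, x2 = kg of zinc oxide, x3 = kg of titanium dioxide, x4 = kg of chrome yellow, x5 = kg of iron-oxide yellow.
Minimize 17.04x1 + 3.69x2 + 4.36x3 + 6.18x4 + 2.55x5 subject to:
  42x1 + 14x2 + 21x3 + 17x4 + 36x5 ≤ 75   (oil absorption)
  1.6x1 + 5.6x2 + 4.1x3 + 5.8x4 + 4x5 ≥ 14.98   (density contribution)
  26x4 + 32x5 ≥ 18   (red component)
  x1, x2, x3, x4, x5 ≥ 0.
The optimal basis is {zinc oxide, iron-oxide yellow}; phthalo blue, titanium dioxide, chrome yellow drop out. Binding constraints: oil absorption and density contribution.
Solving gives x2 = 1.6434, x5 = 1.4442.
Total cost: 3.69·1.6434 + 2.55·1.4442 = 9.7469.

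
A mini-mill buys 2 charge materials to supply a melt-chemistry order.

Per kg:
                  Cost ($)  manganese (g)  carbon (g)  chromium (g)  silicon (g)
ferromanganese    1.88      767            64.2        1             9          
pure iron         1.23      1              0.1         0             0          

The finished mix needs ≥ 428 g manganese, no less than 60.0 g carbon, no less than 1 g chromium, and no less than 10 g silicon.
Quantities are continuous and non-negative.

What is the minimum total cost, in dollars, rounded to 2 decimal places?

Let x1 = kg of ferromanganese, x2 = kg of pure iron.
Minimize 1.88x1 + 1.23x2 subject to:
  767x1 + 1x2 ≥ 428   (manganese)
  64.2x1 + 0.1x2 ≥ 60   (carbon)
  1x1 ≥ 1   (chromium)
  9x1 ≥ 10   (silicon)
  x1, x2 ≥ 0.
The cheapest feasible vertex uses only ferromanganese; pure iron is not used. There the silicon constraint is tight.
Solving gives x1 = 1.111.
Hence cost = 1.88·1.111 = $2.0887.

$2.09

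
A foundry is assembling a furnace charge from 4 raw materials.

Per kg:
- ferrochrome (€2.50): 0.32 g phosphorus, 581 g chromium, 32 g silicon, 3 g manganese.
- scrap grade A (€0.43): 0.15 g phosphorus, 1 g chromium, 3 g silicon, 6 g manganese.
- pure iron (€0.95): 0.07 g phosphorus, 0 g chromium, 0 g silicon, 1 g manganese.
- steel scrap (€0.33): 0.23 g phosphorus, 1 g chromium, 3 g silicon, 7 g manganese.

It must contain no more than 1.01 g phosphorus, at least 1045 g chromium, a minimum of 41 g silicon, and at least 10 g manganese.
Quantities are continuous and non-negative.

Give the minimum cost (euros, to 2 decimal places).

Treat it as an LP. Let x1 = kg of ferrochrome, x2 = kg of scrap grade A, x3 = kg of pure iron, x4 = kg of steel scrap.
min 2.5x1 + 0.43x2 + 0.95x3 + 0.33x4 subject to:
  0.32x1 + 0.15x2 + 0.07x3 + 0.23x4 ≤ 1.01   (phosphorus)
  581x1 + 1x2 + 1x4 ≥ 1045   (chromium)
  32x1 + 3x2 + 3x4 ≥ 41   (silicon)
  3x1 + 6x2 + 1x3 + 7x4 ≥ 10   (manganese)
  x1, x2, x3, x4 ≥ 0.
The optimal basis is {ferrochrome, steel scrap}; scrap grade A, pure iron drop out. The chromium and manganese requirements are met with equality.
That vertex is x1 = 1.797, x4 = 0.6582.
Cost = 2.5·1.797 + 0.33·0.6582 = 4.7097.

€4.71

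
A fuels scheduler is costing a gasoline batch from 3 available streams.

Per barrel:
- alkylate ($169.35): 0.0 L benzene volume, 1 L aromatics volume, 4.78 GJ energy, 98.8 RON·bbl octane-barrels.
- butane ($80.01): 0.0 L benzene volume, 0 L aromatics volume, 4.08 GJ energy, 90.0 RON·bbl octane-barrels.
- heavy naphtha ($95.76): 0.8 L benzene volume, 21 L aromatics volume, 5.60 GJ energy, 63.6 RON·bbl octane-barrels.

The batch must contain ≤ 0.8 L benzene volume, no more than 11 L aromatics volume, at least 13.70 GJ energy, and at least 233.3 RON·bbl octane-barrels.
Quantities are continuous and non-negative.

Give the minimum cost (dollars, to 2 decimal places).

Treat it as an LP. Let x1 = barrels of alkylate, x2 = barrels of butane, x3 = barrels of heavy naphtha.
Minimise 169.35x1 + 80.01x2 + 95.76x3 subject to:
  0.8x3 ≤ 0.8   (benzene volume)
  1x1 + 21x3 ≤ 11   (aromatics volume)
  4.78x1 + 4.08x2 + 5.6x3 ≥ 13.7   (energy)
  98.8x1 + 90x2 + 63.6x3 ≥ 233.3   (octane-barrels)
  x1, x2, x3 ≥ 0.
The minimum-cost mix takes nothing from alkylate — only butane, heavy naphtha. There the aromatics volume and energy constraints are tight.
Solving gives x2 = 2.6389, x3 = 0.52381.
Objective = 80.01·2.6389 + 95.76·0.52381 = 261.2984.

$261.30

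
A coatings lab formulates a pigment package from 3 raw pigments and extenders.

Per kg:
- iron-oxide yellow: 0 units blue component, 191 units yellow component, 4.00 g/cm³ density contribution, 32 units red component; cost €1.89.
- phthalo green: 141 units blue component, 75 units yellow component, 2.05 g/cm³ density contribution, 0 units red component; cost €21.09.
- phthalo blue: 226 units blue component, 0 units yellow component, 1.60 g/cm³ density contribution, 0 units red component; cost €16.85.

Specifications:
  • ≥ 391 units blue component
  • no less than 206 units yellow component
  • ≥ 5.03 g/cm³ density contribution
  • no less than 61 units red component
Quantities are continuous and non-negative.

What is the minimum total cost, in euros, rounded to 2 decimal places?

€32.75

This is a linear program. Let x1 = kg of iron-oxide yellow, x2 = kg of phthalo green, x3 = kg of phthalo blue.
min 1.89x1 + 21.09x2 + 16.85x3 s.t.:
  141x2 + 226x3 ≥ 391   (blue component)
  191x1 + 75x2 ≥ 206   (yellow component)
  4x1 + 2.05x2 + 1.6x3 ≥ 5.03   (density contribution)
  32x1 ≥ 61   (red component)
  x1, x2, x3 ≥ 0.
The minimum-cost mix takes nothing from phthalo green — only iron-oxide yellow, phthalo blue. The blue component and red component requirements are met with equality.
Solving gives x1 = 1.906, x3 = 1.73.
Cost = 1.89·1.906 + 16.85·1.73 = 32.7528.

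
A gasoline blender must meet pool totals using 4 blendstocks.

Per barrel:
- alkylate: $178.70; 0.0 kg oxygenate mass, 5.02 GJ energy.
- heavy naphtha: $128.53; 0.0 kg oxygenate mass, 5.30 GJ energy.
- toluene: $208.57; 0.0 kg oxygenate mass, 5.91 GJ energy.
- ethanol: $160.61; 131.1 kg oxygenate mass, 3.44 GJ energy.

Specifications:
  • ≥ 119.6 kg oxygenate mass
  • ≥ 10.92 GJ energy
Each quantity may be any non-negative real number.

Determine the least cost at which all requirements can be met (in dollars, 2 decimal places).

Let x1 = barrels of alkylate, x2 = barrels of heavy naphtha, x3 = barrels of toluene, x4 = barrels of ethanol.
Minimize 178.7x1 + 128.53x2 + 208.57x3 + 160.61x4 subject to:
  131.1x4 ≥ 119.6   (oxygenate mass)
  5.02x1 + 5.3x2 + 5.91x3 + 3.44x4 ≥ 10.92   (energy)
  x1, x2, x3, x4 ≥ 0.
The minimum-cost mix takes nothing from alkylate, toluene — only heavy naphtha, ethanol. Binding constraints: oxygenate mass and energy.
Optimal quantities: heavy naphtha = 1.4683 barrels, ethanol = 0.91228 barrels.
Objective = 128.53·1.4683 + 160.61·0.91228 = 335.2419.

$335.24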